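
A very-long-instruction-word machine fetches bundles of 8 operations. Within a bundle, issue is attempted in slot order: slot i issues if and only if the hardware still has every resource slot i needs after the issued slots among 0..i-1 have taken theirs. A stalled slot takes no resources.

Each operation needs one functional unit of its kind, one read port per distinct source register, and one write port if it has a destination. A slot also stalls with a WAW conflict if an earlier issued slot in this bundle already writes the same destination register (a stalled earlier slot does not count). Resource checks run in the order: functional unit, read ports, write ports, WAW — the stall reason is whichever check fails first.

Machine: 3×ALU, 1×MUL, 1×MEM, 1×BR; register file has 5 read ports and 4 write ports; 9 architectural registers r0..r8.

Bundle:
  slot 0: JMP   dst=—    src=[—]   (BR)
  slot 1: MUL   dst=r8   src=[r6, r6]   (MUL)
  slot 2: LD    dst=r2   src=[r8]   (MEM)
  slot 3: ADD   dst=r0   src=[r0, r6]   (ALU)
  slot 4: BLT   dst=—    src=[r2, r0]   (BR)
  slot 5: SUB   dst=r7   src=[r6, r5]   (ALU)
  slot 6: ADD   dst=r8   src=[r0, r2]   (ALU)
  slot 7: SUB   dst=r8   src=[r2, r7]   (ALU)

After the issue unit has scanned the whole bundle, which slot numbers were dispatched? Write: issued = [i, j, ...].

[0] BR needs rd=0 wr=0: ok; after: ALU=3 MUL=1 MEM=1 BR=0, R=5, W=4
[1] MUL needs rd=1 wr=1: ok; after: ALU=3 MUL=0 MEM=1 BR=0, R=4, W=3
[2] MEM needs rd=1 wr=1: ok; after: ALU=3 MUL=0 MEM=0 BR=0, R=3, W=2
[3] ALU needs rd=2 wr=1: ok; after: ALU=2 MUL=0 MEM=0 BR=0, R=1, W=1
[4] BR needs rd=2 wr=0: FU; after: ALU=2 MUL=0 MEM=0 BR=0, R=1, W=1
[5] ALU needs rd=2 wr=1: RD_PORT; after: ALU=2 MUL=0 MEM=0 BR=0, R=1, W=1
[6] ALU needs rd=2 wr=1: RD_PORT; after: ALU=2 MUL=0 MEM=0 BR=0, R=1, W=1
[7] ALU needs rd=2 wr=1: RD_PORT; after: ALU=2 MUL=0 MEM=0 BR=0, R=1, W=1

issued = [0, 1, 2, 3]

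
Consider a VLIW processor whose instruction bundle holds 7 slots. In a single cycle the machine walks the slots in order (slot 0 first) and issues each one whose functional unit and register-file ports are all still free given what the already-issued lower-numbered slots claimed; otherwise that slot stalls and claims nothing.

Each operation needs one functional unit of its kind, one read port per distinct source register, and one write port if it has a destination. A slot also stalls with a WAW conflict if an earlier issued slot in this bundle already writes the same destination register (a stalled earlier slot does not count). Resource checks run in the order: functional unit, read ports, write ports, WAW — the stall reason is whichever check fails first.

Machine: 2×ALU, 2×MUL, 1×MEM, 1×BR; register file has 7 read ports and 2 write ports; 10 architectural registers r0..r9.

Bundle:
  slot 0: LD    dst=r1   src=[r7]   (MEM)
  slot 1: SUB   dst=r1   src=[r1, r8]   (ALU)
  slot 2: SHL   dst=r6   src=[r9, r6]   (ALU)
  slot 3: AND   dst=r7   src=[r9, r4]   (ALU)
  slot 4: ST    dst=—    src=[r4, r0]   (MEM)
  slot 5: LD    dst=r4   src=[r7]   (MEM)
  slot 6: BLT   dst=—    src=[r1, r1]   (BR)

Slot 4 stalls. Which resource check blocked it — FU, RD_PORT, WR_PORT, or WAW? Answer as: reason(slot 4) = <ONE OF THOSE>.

reason(slot 4) = FU

[0] MEM needs rd=1 wr=1: ok; after: ALU=2 MUL=2 MEM=0 BR=1, R=6, W=1
[1] ALU needs rd=2 wr=1: WAW; after: ALU=2 MUL=2 MEM=0 BR=1, R=6, W=1
[2] ALU needs rd=2 wr=1: ok; after: ALU=1 MUL=2 MEM=0 BR=1, R=4, W=0
[3] ALU needs rd=2 wr=1: WR_PORT; after: ALU=1 MUL=2 MEM=0 BR=1, R=4, W=0
[4] MEM needs rd=2 wr=0: FU; after: ALU=1 MUL=2 MEM=0 BR=1, R=4, W=0
[5] MEM needs rd=1 wr=1: FU; after: ALU=1 MUL=2 MEM=0 BR=1, R=4, W=0
[6] BR needs rd=1 wr=0: ok; after: ALU=1 MUL=2 MEM=0 BR=0, R=3, W=0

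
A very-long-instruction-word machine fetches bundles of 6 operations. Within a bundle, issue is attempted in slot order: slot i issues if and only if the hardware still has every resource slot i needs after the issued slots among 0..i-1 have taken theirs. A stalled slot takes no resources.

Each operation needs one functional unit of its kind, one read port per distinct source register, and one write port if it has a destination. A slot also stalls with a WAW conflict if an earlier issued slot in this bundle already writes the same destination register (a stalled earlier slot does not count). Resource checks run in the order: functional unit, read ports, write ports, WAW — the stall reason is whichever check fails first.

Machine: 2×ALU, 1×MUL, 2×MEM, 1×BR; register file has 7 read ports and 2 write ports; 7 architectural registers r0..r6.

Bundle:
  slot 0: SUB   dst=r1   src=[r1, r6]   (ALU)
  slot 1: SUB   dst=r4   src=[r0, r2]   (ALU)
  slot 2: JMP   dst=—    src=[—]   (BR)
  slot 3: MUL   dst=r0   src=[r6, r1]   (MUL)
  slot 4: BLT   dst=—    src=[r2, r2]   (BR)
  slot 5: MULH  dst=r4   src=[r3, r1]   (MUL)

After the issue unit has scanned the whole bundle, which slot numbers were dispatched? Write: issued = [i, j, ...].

issued = [0, 1, 2]

(0) want 1×ALU +2rd +1wr — yes → AL1|MU1|ME2|BR1|rd5|wr1
(1) want 1×ALU +2rd +1wr — yes → AL0|MU1|ME2|BR1|rd3|wr0
(2) want 1×BR +0rd +0wr — yes → AL0|MU1|ME2|BR0|rd3|wr0
(3) want 1×MUL +2rd +1wr — WR_PORT → AL0|MU1|ME2|BR0|rd3|wr0
(4) want 1×BR +1rd +0wr — FU → AL0|MU1|ME2|BR0|rd3|wr0
(5) want 1×MUL +2rd +1wr — WR_PORT → AL0|MU1|ME2|BR0|rd3|wr0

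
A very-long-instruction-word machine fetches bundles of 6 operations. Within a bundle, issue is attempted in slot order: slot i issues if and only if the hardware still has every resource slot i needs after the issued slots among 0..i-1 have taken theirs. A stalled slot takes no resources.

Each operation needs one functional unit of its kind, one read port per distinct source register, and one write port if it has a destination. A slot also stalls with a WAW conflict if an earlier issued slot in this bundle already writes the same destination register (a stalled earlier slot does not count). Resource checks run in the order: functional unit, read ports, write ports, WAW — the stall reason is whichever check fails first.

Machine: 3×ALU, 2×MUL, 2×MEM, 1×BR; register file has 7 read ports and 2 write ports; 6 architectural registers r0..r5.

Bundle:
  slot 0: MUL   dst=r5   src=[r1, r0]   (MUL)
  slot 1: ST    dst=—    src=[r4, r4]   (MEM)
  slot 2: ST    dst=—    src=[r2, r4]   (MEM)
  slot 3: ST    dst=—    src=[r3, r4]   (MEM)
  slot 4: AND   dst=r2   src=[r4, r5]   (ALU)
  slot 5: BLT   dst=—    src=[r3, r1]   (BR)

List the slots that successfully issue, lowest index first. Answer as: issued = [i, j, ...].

[0] MUL needs rd=2 wr=1: ok; after: ALU=3 MUL=1 MEM=2 BR=1, R=5, W=1
[1] MEM needs rd=1 wr=0: ok; after: ALU=3 MUL=1 MEM=1 BR=1, R=4, W=1
[2] MEM needs rd=2 wr=0: ok; after: ALU=3 MUL=1 MEM=0 BR=1, R=2, W=1
[3] MEM needs rd=2 wr=0: FU; after: ALU=3 MUL=1 MEM=0 BR=1, R=2, W=1
[4] ALU needs rd=2 wr=1: ok; after: ALU=2 MUL=1 MEM=0 BR=1, R=0, W=0
[5] BR needs rd=2 wr=0: RD_PORT; after: ALU=2 MUL=1 MEM=0 BR=1, R=0, W=0

issued = [0, 1, 2, 4]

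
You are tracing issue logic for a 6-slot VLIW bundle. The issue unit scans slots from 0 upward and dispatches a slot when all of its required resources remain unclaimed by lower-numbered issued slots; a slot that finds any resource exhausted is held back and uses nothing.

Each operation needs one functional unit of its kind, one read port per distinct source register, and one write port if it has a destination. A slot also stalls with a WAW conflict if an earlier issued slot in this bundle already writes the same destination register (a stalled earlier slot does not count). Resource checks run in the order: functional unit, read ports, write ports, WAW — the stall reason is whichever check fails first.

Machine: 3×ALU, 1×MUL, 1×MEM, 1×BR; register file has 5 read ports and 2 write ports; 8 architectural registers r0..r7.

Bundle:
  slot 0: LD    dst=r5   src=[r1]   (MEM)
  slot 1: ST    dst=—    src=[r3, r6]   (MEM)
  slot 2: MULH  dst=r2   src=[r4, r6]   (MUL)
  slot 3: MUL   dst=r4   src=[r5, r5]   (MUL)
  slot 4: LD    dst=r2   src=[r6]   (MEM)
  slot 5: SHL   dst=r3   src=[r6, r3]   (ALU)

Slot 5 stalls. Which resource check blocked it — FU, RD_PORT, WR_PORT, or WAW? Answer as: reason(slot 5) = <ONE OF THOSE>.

  0. MEM→r5 ⇒ go  {3A/1Mu/0Ld/1B | 4r 1w}
  1. MEM ⇒ no(FU)  {3A/1Mu/0Ld/1B | 4r 1w}
  2. MUL→r2 ⇒ go  {3A/0Mu/0Ld/1B | 2r 0w}
  3. MUL→r4 ⇒ no(FU)  {3A/0Mu/0Ld/1B | 2r 0w}
  4. MEM→r2 ⇒ no(FU)  {3A/0Mu/0Ld/1B | 2r 0w}
  5. ALU→r3 ⇒ no(WR_PORT)  {3A/0Mu/0Ld/1B | 2r 0w}

reason(slot 5) = WR_PORT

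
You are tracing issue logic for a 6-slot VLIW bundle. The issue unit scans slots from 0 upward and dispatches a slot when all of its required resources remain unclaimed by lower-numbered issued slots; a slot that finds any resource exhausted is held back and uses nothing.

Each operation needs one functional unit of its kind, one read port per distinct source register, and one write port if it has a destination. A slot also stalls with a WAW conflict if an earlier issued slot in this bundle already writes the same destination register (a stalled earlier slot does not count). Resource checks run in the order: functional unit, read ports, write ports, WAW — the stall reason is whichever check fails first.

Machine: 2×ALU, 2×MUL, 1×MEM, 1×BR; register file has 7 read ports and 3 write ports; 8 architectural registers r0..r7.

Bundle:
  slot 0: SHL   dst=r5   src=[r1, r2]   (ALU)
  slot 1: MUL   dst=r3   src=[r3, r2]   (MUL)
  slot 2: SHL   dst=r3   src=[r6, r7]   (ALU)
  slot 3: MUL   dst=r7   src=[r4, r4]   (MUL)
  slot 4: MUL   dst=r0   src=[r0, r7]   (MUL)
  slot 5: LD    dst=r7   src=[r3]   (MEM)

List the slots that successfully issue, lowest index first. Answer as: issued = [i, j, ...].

issued = [0, 1, 3]

#0 ALU src=r1,r2 dispatched  <A:1 Mu:2 Ld:1 B:1 rd:5 wr:2>
#1 MUL src=r3,r2 dispatched  <A:1 Mu:1 Ld:1 B:1 rd:3 wr:1>
#2 ALU src=r6,r7 held:WAW  <A:1 Mu:1 Ld:1 B:1 rd:3 wr:1>
#3 MUL src=r4,r4 dispatched  <A:1 Mu:0 Ld:1 B:1 rd:2 wr:0>
#4 MUL src=r0,r7 held:FU  <A:1 Mu:0 Ld:1 B:1 rd:2 wr:0>
#5 MEM src=r3 held:WR_PORT  <A:1 Mu:0 Ld:1 B:1 rd:2 wr:0>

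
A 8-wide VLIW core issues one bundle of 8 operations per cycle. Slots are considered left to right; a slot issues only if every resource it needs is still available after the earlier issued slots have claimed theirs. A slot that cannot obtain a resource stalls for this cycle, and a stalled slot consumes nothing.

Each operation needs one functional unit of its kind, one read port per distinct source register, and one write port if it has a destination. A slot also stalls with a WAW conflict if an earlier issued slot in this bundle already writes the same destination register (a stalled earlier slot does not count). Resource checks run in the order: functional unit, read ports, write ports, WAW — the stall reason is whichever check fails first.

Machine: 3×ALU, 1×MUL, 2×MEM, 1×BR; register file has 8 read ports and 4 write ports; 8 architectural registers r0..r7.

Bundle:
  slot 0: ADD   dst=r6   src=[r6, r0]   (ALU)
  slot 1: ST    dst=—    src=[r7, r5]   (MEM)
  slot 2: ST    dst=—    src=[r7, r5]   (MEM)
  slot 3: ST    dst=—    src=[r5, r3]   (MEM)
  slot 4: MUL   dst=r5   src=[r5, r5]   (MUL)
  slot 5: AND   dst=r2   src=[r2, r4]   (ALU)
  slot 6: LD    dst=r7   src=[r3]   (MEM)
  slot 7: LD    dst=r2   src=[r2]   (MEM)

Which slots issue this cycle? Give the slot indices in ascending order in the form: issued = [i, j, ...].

slot 0 (ALU): ISSUE — free A2,Mu1,Ld2,B1 rp6 wp3
slot 1 (MEM): ISSUE — free A2,Mu1,Ld1,B1 rp4 wp3
slot 2 (MEM): ISSUE — free A2,Mu1,Ld0,B1 rp2 wp3
slot 3 (MEM): stall FU — free A2,Mu1,Ld0,B1 rp2 wp3
slot 4 (MUL): ISSUE — free A2,Mu0,Ld0,B1 rp1 wp2
slot 5 (ALU): stall RD_PORT — free A2,Mu0,Ld0,B1 rp1 wp2
slot 6 (MEM): stall FU — free A2,Mu0,Ld0,B1 rp1 wp2
slot 7 (MEM): stall FU — free A2,Mu0,Ld0,B1 rp1 wp2

issued = [0, 1, 2, 4]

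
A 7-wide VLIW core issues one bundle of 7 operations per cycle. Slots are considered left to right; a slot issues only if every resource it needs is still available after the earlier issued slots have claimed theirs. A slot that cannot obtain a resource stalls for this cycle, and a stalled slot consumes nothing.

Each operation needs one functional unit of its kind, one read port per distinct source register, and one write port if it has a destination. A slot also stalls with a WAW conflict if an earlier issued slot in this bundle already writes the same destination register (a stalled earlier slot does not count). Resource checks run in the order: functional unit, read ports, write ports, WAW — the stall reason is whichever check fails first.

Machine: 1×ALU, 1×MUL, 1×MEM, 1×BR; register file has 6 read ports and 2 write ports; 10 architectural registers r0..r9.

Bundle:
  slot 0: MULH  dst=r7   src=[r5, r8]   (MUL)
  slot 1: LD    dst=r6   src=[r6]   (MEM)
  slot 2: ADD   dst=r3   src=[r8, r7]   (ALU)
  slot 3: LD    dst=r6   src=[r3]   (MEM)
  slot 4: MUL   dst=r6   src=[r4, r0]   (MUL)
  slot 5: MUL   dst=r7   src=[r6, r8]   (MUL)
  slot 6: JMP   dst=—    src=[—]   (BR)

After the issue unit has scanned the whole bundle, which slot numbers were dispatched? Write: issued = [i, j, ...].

[0] MUL needs rd=2 wr=1: ok; after: ALU=1 MUL=0 MEM=1 BR=1, R=4, W=1
[1] MEM needs rd=1 wr=1: ok; after: ALU=1 MUL=0 MEM=0 BR=1, R=3, W=0
[2] ALU needs rd=2 wr=1: WR_PORT; after: ALU=1 MUL=0 MEM=0 BR=1, R=3, W=0
[3] MEM needs rd=1 wr=1: FU; after: ALU=1 MUL=0 MEM=0 BR=1, R=3, W=0
[4] MUL needs rd=2 wr=1: FU; after: ALU=1 MUL=0 MEM=0 BR=1, R=3, W=0
[5] MUL needs rd=2 wr=1: FU; after: ALU=1 MUL=0 MEM=0 BR=1, R=3, W=0
[6] BR needs rd=0 wr=0: ok; after: ALU=1 MUL=0 MEM=0 BR=0, R=3, W=0

issued = [0, 1, 6]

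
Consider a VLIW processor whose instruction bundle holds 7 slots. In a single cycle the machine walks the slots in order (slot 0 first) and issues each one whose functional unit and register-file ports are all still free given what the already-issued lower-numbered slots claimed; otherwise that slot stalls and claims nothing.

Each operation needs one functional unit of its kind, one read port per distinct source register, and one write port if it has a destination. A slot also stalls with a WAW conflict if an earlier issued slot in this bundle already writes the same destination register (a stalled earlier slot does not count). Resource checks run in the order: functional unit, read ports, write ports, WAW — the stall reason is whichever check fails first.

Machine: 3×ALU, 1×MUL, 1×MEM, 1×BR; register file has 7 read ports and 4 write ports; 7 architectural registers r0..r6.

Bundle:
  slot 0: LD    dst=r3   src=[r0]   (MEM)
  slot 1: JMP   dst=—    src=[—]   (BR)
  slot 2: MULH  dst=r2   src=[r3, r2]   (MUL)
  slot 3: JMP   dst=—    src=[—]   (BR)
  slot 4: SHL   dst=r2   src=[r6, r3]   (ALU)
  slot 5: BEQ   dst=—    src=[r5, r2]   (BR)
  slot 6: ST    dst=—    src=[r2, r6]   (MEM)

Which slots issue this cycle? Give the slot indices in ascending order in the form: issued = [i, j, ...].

[0] MEM needs rd=1 wr=1: ok; after: ALU=3 MUL=1 MEM=0 BR=1, R=6, W=3
[1] BR needs rd=0 wr=0: ok; after: ALU=3 MUL=1 MEM=0 BR=0, R=6, W=3
[2] MUL needs rd=2 wr=1: ok; after: ALU=3 MUL=0 MEM=0 BR=0, R=4, W=2
[3] BR needs rd=0 wr=0: FU; after: ALU=3 MUL=0 MEM=0 BR=0, R=4, W=2
[4] ALU needs rd=2 wr=1: WAW; after: ALU=3 MUL=0 MEM=0 BR=0, R=4, W=2
[5] BR needs rd=2 wr=0: FU; after: ALU=3 MUL=0 MEM=0 BR=0, R=4, W=2
[6] MEM needs rd=2 wr=0: FU; after: ALU=3 MUL=0 MEM=0 BR=0, R=4, W=2

issued = [0, 1, 2]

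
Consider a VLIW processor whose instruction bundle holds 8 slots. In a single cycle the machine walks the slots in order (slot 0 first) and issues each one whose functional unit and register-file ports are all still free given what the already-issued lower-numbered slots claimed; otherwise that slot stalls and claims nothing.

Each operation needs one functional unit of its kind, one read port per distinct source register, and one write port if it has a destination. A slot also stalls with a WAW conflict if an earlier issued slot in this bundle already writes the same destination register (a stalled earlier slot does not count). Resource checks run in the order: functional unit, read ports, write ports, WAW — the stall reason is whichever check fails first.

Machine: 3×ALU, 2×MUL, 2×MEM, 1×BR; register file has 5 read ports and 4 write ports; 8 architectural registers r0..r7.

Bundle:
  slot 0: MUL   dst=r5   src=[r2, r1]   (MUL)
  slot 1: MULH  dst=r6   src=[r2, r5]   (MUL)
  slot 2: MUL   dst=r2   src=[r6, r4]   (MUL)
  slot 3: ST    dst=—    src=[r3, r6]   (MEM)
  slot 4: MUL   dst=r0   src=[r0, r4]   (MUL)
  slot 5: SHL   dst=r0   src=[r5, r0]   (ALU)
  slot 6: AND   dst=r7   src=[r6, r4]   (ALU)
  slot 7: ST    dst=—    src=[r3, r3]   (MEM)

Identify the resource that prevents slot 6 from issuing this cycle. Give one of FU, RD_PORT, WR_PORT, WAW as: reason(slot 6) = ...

#0 MUL src=r2,r1 dispatched  <A:3 Mu:1 Ld:2 B:1 rd:3 wr:3>
#1 MUL src=r2,r5 dispatched  <A:3 Mu:0 Ld:2 B:1 rd:1 wr:2>
#2 MUL src=r6,r4 held:FU  <A:3 Mu:0 Ld:2 B:1 rd:1 wr:2>
#3 MEM src=r3,r6 held:RD_PORT  <A:3 Mu:0 Ld:2 B:1 rd:1 wr:2>
#4 MUL src=r0,r4 held:FU  <A:3 Mu:0 Ld:2 B:1 rd:1 wr:2>
#5 ALU src=r5,r0 held:RD_PORT  <A:3 Mu:0 Ld:2 B:1 rd:1 wr:2>
#6 ALU src=r6,r4 held:RD_PORT  <A:3 Mu:0 Ld:2 B:1 rd:1 wr:2>
#7 MEM src=r3,r3 dispatched  <A:3 Mu:0 Ld:1 B:1 rd:0 wr:2>

reason(slot 6) = RD_PORT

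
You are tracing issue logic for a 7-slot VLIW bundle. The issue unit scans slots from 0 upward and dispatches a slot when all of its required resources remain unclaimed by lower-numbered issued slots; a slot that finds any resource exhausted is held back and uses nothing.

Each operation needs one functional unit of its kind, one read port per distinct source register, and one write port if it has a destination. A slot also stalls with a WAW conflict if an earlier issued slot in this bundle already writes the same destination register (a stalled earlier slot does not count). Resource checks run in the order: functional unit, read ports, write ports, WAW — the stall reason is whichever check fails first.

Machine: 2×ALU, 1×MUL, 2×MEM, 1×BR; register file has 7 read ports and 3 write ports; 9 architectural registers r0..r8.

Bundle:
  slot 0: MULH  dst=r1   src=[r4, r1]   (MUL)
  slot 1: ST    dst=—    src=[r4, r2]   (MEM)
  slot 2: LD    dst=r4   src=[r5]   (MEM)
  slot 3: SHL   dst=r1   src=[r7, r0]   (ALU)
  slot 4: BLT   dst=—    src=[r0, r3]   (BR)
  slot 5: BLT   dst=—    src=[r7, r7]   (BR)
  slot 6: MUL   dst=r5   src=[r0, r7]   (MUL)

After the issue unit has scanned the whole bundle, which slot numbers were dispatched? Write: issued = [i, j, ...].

issued = [0, 1, 2, 4]

  0. MUL→r1 ⇒ go  {2A/0Mu/2Ld/1B | 5r 2w}
  1. MEM ⇒ go  {2A/0Mu/1Ld/1B | 3r 2w}
  2. MEM→r4 ⇒ go  {2A/0Mu/0Ld/1B | 2r 1w}
  3. ALU→r1 ⇒ no(WAW)  {2A/0Mu/0Ld/1B | 2r 1w}
  4. BR ⇒ go  {2A/0Mu/0Ld/0B | 0r 1w}
  5. BR ⇒ no(FU)  {2A/0Mu/0Ld/0B | 0r 1w}
  6. MUL→r5 ⇒ no(FU)  {2A/0Mu/0Ld/0B | 0r 1w}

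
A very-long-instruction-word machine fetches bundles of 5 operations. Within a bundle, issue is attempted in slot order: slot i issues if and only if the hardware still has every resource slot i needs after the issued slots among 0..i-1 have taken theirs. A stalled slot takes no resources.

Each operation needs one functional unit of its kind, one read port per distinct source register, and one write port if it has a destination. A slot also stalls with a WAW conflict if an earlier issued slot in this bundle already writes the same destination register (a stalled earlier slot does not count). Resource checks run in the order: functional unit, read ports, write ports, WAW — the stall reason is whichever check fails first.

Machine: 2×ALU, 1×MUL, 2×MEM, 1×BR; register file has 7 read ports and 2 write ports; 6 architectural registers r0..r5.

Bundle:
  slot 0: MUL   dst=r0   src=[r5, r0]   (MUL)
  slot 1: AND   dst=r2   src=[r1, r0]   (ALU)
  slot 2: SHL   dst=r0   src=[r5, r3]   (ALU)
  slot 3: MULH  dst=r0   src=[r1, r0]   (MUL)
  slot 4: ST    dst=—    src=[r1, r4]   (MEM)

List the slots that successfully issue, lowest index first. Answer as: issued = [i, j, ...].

#0 MUL src=r5,r0 dispatched  <A:2 Mu:0 Ld:2 B:1 rd:5 wr:1>
#1 ALU src=r1,r0 dispatched  <A:1 Mu:0 Ld:2 B:1 rd:3 wr:0>
#2 ALU src=r5,r3 held:WR_PORT  <A:1 Mu:0 Ld:2 B:1 rd:3 wr:0>
#3 MUL src=r1,r0 held:FU  <A:1 Mu:0 Ld:2 B:1 rd:3 wr:0>
#4 MEM src=r1,r4 dispatched  <A:1 Mu:0 Ld:1 B:1 rd:1 wr:0>

issued = [0, 1, 4]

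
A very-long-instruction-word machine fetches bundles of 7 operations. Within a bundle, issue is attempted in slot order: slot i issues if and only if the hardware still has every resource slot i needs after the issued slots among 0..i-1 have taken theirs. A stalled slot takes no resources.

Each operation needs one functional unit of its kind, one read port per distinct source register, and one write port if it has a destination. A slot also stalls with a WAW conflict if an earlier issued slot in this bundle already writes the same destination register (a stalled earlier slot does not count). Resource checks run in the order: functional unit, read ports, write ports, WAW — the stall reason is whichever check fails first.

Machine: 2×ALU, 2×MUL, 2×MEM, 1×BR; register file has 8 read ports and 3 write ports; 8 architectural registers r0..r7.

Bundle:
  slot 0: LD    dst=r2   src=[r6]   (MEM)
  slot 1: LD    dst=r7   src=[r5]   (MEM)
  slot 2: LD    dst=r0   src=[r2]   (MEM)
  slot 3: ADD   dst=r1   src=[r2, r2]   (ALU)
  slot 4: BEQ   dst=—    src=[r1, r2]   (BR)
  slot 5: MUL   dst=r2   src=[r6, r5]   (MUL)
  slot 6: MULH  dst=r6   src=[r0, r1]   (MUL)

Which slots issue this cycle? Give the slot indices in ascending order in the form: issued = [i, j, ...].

#0 MEM src=r6 dispatched  <A:2 Mu:2 Ld:1 B:1 rd:7 wr:2>
#1 MEM src=r5 dispatched  <A:2 Mu:2 Ld:0 B:1 rd:6 wr:1>
#2 MEM src=r2 held:FU  <A:2 Mu:2 Ld:0 B:1 rd:6 wr:1>
#3 ALU src=r2,r2 dispatched  <A:1 Mu:2 Ld:0 B:1 rd:5 wr:0>
#4 BR src=r1,r2 dispatched  <A:1 Mu:2 Ld:0 B:0 rd:3 wr:0>
#5 MUL src=r6,r5 held:WR_PORT  <A:1 Mu:2 Ld:0 B:0 rd:3 wr:0>
#6 MUL src=r0,r1 held:WR_PORT  <A:1 Mu:2 Ld:0 B:0 rd:3 wr:0>

issued = [0, 1, 3, 4]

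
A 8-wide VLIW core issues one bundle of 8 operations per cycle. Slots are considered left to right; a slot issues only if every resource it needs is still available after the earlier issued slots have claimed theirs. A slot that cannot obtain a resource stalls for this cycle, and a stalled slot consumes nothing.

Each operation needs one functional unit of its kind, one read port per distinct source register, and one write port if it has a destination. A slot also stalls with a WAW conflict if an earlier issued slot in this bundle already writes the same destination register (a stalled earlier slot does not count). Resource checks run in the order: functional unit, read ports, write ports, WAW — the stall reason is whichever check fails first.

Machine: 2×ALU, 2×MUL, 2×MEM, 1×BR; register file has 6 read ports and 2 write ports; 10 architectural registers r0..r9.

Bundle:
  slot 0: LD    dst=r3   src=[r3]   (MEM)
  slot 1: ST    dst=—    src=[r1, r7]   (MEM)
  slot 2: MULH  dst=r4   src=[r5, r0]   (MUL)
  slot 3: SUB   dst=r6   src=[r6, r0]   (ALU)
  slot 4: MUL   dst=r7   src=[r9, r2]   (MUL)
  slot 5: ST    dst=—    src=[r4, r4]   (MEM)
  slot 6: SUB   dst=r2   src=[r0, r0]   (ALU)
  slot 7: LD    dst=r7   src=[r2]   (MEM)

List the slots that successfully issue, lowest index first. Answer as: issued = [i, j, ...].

slot 0 (MEM): ISSUE — free A2,Mu2,Ld1,B1 rp5 wp1
slot 1 (MEM): ISSUE — free A2,Mu2,Ld0,B1 rp3 wp1
slot 2 (MUL): ISSUE — free A2,Mu1,Ld0,B1 rp1 wp0
slot 3 (ALU): stall RD_PORT — free A2,Mu1,Ld0,B1 rp1 wp0
slot 4 (MUL): stall RD_PORT — free A2,Mu1,Ld0,B1 rp1 wp0
slot 5 (MEM): stall FU — free A2,Mu1,Ld0,B1 rp1 wp0
slot 6 (ALU): stall WR_PORT — free A2,Mu1,Ld0,B1 rp1 wp0
slot 7 (MEM): stall FU — free A2,Mu1,Ld0,B1 rp1 wp0

issued = [0, 1, 2]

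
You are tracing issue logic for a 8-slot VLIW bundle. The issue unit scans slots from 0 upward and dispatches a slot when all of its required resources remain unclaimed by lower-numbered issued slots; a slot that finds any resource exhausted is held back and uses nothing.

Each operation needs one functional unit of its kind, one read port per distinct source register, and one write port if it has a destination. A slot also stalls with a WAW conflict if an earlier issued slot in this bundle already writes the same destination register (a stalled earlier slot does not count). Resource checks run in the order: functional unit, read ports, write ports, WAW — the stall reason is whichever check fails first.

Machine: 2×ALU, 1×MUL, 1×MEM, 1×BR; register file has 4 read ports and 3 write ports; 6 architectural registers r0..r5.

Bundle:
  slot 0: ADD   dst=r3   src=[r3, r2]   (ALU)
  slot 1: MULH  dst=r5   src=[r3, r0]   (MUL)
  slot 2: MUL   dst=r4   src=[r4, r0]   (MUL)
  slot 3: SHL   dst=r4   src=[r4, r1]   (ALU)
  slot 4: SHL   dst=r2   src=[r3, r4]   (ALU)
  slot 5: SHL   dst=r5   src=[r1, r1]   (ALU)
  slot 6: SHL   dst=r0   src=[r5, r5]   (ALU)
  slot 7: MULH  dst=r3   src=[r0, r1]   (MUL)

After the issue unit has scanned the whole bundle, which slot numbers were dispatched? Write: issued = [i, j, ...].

  0. ALU→r3 ⇒ go  {1A/1Mu/1Ld/1B | 2r 2w}
  1. MUL→r5 ⇒ go  {1A/0Mu/1Ld/1B | 0r 1w}
  2. MUL→r4 ⇒ no(FU)  {1A/0Mu/1Ld/1B | 0r 1w}
  3. ALU→r4 ⇒ no(RD_PORT)  {1A/0Mu/1Ld/1B | 0r 1w}
  4. ALU→r2 ⇒ no(RD_PORT)  {1A/0Mu/1Ld/1B | 0r 1w}
  5. ALU→r5 ⇒ no(RD_PORT)  {1A/0Mu/1Ld/1B | 0r 1w}
  6. ALU→r0 ⇒ no(RD_PORT)  {1A/0Mu/1Ld/1B | 0r 1w}
  7. MUL→r3 ⇒ no(FU)  {1A/0Mu/1Ld/1B | 0r 1w}

issued = [0, 1]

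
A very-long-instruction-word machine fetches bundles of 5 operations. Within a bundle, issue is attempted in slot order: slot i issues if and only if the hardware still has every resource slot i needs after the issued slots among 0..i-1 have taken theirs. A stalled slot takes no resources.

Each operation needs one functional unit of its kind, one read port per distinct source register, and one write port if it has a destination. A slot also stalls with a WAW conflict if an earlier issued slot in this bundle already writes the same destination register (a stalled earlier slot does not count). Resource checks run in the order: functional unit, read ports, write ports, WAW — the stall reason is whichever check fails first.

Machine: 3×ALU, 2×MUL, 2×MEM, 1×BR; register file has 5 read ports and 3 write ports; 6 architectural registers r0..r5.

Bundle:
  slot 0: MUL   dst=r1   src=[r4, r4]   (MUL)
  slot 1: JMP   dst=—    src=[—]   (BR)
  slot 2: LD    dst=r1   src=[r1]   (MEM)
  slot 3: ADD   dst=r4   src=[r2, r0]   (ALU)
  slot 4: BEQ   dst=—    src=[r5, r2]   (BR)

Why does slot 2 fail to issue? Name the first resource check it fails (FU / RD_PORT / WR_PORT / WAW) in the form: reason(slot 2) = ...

#0 MUL src=r4,r4 dispatched  <A:3 Mu:1 Ld:2 B:1 rd:4 wr:2>
#1 BR src=- dispatched  <A:3 Mu:1 Ld:2 B:0 rd:4 wr:2>
#2 MEM src=r1 held:WAW  <A:3 Mu:1 Ld:2 B:0 rd:4 wr:2>
#3 ALU src=r2,r0 dispatched  <A:2 Mu:1 Ld:2 B:0 rd:2 wr:1>
#4 BR src=r5,r2 held:FU  <A:2 Mu:1 Ld:2 B:0 rd:2 wr:1>

reason(slot 2) = WAW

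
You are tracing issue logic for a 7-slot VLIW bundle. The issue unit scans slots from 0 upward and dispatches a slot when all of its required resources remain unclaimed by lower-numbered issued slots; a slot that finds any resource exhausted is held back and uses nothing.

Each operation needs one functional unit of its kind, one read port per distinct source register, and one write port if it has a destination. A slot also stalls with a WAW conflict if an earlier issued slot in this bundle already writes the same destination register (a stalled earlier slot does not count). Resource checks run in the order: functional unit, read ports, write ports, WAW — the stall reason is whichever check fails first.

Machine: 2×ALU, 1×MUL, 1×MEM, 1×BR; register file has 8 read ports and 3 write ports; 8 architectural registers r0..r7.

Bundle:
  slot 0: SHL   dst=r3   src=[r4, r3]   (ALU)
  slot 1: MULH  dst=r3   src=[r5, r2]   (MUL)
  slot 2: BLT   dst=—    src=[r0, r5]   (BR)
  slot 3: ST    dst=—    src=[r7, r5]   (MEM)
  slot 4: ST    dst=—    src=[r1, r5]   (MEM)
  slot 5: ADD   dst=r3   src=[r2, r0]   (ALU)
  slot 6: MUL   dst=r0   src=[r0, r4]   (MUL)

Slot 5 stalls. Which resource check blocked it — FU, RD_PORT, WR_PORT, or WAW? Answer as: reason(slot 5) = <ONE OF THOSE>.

reason(slot 5) = WAW

  0. ALU→r3 ⇒ go  {1A/1Mu/1Ld/1B | 6r 2w}
  1. MUL→r3 ⇒ no(WAW)  {1A/1Mu/1Ld/1B | 6r 2w}
  2. BR ⇒ go  {1A/1Mu/1Ld/0B | 4r 2w}
  3. MEM ⇒ go  {1A/1Mu/0Ld/0B | 2r 2w}
  4. MEM ⇒ no(FU)  {1A/1Mu/0Ld/0B | 2r 2w}
  5. ALU→r3 ⇒ no(WAW)  {1A/1Mu/0Ld/0B | 2r 2w}
  6. MUL→r0 ⇒ go  {1A/0Mu/0Ld/0B | 0r 1w}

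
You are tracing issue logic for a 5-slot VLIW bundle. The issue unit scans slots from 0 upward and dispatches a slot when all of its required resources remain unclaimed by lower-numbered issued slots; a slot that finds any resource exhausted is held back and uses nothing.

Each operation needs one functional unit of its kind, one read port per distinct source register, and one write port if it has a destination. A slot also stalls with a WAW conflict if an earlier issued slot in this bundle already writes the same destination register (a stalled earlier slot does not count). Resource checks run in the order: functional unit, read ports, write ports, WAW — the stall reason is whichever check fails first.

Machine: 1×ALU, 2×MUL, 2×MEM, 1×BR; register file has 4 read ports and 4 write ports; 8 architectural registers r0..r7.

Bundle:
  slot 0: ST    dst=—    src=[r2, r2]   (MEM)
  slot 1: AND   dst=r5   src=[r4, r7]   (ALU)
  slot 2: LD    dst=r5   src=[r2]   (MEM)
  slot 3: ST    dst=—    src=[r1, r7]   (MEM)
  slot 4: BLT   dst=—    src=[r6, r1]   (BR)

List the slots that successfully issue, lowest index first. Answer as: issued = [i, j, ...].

issued = [0, 1]

  0. MEM ⇒ go  {1A/2Mu/1Ld/1B | 3r 4w}
  1. ALU→r5 ⇒ go  {0A/2Mu/1Ld/1B | 1r 3w}
  2. MEM→r5 ⇒ no(WAW)  {0A/2Mu/1Ld/1B | 1r 3w}
  3. MEM ⇒ no(RD_PORT)  {0A/2Mu/1Ld/1B | 1r 3w}
  4. BR ⇒ no(RD_PORT)  {0A/2Mu/1Ld/1B | 1r 3w}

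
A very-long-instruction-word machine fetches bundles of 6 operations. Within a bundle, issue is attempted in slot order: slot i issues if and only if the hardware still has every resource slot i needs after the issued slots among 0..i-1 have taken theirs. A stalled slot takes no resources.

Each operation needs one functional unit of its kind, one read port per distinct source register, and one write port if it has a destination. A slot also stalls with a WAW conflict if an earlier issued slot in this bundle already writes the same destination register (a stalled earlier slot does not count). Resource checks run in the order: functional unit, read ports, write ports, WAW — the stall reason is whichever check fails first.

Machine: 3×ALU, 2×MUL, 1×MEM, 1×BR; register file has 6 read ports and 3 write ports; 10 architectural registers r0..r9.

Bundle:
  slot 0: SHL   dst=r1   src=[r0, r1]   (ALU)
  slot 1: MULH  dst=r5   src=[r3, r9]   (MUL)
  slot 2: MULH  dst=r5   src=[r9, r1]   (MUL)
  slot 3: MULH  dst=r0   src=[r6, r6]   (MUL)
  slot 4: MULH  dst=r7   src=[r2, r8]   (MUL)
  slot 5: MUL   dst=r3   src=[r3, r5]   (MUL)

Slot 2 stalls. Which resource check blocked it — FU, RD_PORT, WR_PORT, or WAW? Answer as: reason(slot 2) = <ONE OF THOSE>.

  0. ALU→r1 ⇒ go  {2A/2Mu/1Ld/1B | 4r 2w}
  1. MUL→r5 ⇒ go  {2A/1Mu/1Ld/1B | 2r 1w}
  2. MUL→r5 ⇒ no(WAW)  {2A/1Mu/1Ld/1B | 2r 1w}
  3. MUL→r0 ⇒ go  {2A/0Mu/1Ld/1B | 1r 0w}
  4. MUL→r7 ⇒ no(FU)  {2A/0Mu/1Ld/1B | 1r 0w}
  5. MUL→r3 ⇒ no(FU)  {2A/0Mu/1Ld/1B | 1r 0w}

reason(slot 2) = WAW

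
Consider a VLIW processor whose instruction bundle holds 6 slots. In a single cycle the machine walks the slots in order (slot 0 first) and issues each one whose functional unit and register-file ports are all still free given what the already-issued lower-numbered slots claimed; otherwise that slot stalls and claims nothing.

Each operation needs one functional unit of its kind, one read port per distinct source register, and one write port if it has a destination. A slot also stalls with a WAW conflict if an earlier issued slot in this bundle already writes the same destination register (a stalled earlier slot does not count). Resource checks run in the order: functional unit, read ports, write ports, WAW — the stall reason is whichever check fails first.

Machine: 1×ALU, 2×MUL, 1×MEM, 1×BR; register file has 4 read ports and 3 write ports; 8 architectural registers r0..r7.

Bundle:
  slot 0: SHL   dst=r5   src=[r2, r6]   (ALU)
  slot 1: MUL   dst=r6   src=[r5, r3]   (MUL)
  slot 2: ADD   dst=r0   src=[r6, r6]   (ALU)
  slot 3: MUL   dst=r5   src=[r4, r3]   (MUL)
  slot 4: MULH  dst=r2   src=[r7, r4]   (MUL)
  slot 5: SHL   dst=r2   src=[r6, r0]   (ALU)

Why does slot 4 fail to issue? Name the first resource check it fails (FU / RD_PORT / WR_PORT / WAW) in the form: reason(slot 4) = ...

#0 ALU src=r2,r6 dispatched  <A:0 Mu:2 Ld:1 B:1 rd:2 wr:2>
#1 MUL src=r5,r3 dispatched  <A:0 Mu:1 Ld:1 B:1 rd:0 wr:1>
#2 ALU src=r6,r6 held:FU  <A:0 Mu:1 Ld:1 B:1 rd:0 wr:1>
#3 MUL src=r4,r3 held:RD_PORT  <A:0 Mu:1 Ld:1 B:1 rd:0 wr:1>
#4 MUL src=r7,r4 held:RD_PORT  <A:0 Mu:1 Ld:1 B:1 rd:0 wr:1>
#5 ALU src=r6,r0 held:FU  <A:0 Mu:1 Ld:1 B:1 rd:0 wr:1>

reason(slot 4) = RD_PORT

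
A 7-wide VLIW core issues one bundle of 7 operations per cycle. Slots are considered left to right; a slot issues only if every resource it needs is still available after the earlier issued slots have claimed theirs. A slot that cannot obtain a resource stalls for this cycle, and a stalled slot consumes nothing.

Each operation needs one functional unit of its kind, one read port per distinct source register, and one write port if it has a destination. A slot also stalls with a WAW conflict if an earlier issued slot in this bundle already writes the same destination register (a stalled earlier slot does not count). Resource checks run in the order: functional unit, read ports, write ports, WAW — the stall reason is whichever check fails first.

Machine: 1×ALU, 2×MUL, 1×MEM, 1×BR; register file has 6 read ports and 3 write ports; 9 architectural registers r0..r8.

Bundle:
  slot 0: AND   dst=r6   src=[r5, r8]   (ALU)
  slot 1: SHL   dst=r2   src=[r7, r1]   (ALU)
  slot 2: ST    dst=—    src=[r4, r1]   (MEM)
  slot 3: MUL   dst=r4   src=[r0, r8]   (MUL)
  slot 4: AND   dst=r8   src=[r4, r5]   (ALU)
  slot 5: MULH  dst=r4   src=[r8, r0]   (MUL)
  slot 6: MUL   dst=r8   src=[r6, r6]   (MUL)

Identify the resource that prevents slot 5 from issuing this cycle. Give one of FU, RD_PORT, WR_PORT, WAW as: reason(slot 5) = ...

(0) want 1×ALU +2rd +1wr — yes → AL0|MU2|ME1|BR1|rd4|wr2
(1) want 1×ALU +2rd +1wr — FU → AL0|MU2|ME1|BR1|rd4|wr2
(2) want 1×MEM +2rd +0wr — yes → AL0|MU2|ME0|BR1|rd2|wr2
(3) want 1×MUL +2rd +1wr — yes → AL0|MU1|ME0|BR1|rd0|wr1
(4) want 1×ALU +2rd +1wr — FU → AL0|MU1|ME0|BR1|rd0|wr1
(5) want 1×MUL +2rd +1wr — RD_PORT → AL0|MU1|ME0|BR1|rd0|wr1
(6) want 1×MUL +1rd +1wr — RD_PORT → AL0|MU1|ME0|BR1|rd0|wr1

reason(slot 5) = RD_PORT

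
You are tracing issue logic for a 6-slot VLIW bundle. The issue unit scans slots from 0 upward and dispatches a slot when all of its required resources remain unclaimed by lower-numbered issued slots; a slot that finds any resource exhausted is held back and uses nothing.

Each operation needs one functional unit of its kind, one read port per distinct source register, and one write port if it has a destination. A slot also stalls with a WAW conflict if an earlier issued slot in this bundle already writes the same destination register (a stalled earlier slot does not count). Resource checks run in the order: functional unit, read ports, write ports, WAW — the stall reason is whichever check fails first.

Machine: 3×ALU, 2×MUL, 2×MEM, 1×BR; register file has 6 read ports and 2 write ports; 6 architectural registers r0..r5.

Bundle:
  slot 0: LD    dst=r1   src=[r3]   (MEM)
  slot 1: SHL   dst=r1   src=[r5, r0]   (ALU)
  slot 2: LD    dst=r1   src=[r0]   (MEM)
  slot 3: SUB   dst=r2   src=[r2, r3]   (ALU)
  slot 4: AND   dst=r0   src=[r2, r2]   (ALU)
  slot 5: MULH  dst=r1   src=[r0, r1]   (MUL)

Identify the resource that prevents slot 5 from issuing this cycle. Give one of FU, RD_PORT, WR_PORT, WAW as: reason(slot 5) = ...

reason(slot 5) = WR_PORT

slot 0 (MEM): ISSUE — free A3,Mu2,Ld1,B1 rp5 wp1
slot 1 (ALU): stall WAW — free A3,Mu2,Ld1,B1 rp5 wp1
slot 2 (MEM): stall WAW — free A3,Mu2,Ld1,B1 rp5 wp1
slot 3 (ALU): ISSUE — free A2,Mu2,Ld1,B1 rp3 wp0
slot 4 (ALU): stall WR_PORT — free A2,Mu2,Ld1,B1 rp3 wp0
slot 5 (MUL): stall WR_PORT — free A2,Mu2,Ld1,B1 rp3 wp0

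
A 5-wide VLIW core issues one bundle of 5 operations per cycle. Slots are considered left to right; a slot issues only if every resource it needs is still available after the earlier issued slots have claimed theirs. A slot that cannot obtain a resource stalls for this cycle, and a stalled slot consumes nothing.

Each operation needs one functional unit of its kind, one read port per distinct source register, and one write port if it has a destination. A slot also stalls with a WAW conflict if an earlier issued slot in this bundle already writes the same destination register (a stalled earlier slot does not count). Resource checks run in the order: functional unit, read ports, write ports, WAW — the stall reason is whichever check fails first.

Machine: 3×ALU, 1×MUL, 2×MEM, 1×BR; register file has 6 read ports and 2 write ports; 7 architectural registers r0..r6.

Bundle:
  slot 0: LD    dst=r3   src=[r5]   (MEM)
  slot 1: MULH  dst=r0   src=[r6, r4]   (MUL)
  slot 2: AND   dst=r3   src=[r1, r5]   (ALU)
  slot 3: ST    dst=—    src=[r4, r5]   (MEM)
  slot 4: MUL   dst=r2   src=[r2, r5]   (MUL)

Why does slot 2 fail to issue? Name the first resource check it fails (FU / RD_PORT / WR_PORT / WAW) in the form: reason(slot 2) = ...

reason(slot 2) = WR_PORT

  0. MEM→r3 ⇒ go  {3A/1Mu/1Ld/1B | 5r 1w}
  1. MUL→r0 ⇒ go  {3A/0Mu/1Ld/1B | 3r 0w}
  2. ALU→r3 ⇒ no(WR_PORT)  {3A/0Mu/1Ld/1B | 3r 0w}
  3. MEM ⇒ go  {3A/0Mu/0Ld/1B | 1r 0w}
  4. MUL→r2 ⇒ no(FU)  {3A/0Mu/0Ld/1B | 1r 0w}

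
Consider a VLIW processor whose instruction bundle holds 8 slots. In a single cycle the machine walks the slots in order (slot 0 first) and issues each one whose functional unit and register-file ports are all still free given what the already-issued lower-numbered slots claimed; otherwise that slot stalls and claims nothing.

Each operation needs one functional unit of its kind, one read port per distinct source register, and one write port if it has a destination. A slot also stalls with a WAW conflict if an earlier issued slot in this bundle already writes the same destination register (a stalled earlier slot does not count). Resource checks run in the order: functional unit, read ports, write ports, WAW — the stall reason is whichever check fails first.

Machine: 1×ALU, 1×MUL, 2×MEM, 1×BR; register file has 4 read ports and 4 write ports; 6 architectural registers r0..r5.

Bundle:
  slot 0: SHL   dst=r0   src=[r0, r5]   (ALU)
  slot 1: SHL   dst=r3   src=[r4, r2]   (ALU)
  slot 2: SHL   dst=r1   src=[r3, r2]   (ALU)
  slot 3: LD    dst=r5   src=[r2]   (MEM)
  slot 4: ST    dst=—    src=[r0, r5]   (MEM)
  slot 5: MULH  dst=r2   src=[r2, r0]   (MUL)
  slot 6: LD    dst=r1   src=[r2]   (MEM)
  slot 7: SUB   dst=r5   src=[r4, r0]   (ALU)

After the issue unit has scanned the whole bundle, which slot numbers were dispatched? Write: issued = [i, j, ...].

issued = [0, 3, 6]

  0. ALU→r0 ⇒ go  {0A/1Mu/2Ld/1B | 2r 3w}
  1. ALU→r3 ⇒ no(FU)  {0A/1Mu/2Ld/1B | 2r 3w}
  2. ALU→r1 ⇒ no(FU)  {0A/1Mu/2Ld/1B | 2r 3w}
  3. MEM→r5 ⇒ go  {0A/1Mu/1Ld/1B | 1r 2w}
  4. MEM ⇒ no(RD_PORT)  {0A/1Mu/1Ld/1B | 1r 2w}
  5. MUL→r2 ⇒ no(RD_PORT)  {0A/1Mu/1Ld/1B | 1r 2w}
  6. MEM→r1 ⇒ go  {0A/1Mu/0Ld/1B | 0r 1w}
  7. ALU→r5 ⇒ no(FU)  {0A/1Mu/0Ld/1B | 0r 1w}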